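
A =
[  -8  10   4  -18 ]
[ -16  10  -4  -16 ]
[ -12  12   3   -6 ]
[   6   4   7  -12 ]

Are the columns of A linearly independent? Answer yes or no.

Row reduce A to echelon form.
R2 ← R2 − (2)·R1: [0, -10, -12, 20]
R3 ← R3 − (3/2)·R1: [0, -3, -3, 21]
R4 ← R4 + (3/4)·R1: [0, 23/2, 10, -51/2]
R3 ← R3 − (3/10)·R2: [0, 0, 3/5, 15]
R4 ← R4 + (23/20)·R2: [0, 0, -19/5, -5/2]
R4 ← R4 + (19/3)·R3: [0, 0, 0, 185/2]
4 pivots among 4 columns.
Every column is a pivot column, so the columns are linearly independent.

yes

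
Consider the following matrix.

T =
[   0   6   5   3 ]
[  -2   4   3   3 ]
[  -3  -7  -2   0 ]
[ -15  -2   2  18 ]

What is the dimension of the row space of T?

4

Row reduce to echelon form.
Swap R1 ↔ R2
R3 ← R3 − (3/2)·R1: [0, -13, -13/2, -9/2]
R4 ← R4 − (15/2)·R1: [0, -32, -41/2, -9/2]
R3 ← R3 + (13/6)·R2: [0, 0, 13/3, 2]
R4 ← R4 + (16/3)·R2: [0, 0, 37/6, 23/2]
R4 ← R4 − (37/26)·R3: [0, 0, 0, 225/26]
Echelon form has 4 nonzero rows, so rank(T) = 4.
The row space has dimension equal to the rank: 4.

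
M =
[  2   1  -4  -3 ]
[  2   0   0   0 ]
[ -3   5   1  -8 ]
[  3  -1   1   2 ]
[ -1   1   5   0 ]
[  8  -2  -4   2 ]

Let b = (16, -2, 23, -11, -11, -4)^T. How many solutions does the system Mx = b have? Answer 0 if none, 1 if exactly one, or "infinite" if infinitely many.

infinite

Row reduce the augmented matrix [M | b].
R2 ← R2 − R1: [0, -1, 4, 3, -18]
R3 ← R3 + (3/2)·R1: [0, 13/2, -5, -25/2, 47]
R4 ← R4 − (3/2)·R1: [0, -5/2, 7, 13/2, -35]
R5 ← R5 + (1/2)·R1: [0, 3/2, 3, -3/2, -3]
R6 ← R6 − (4)·R1: [0, -6, 12, 14, -68]
R3 ← R3 + (13/2)·R2: [0, 0, 21, 7, -70]
R4 ← R4 − (5/2)·R2: [0, 0, -3, -1, 10]
R5 ← R5 + (3/2)·R2: [0, 0, 9, 3, -30]
R6 ← R6 − (6)·R2: [0, 0, -12, -4, 40]
R4 ← R4 + (1/7)·R3: [0, 0, 0, 0, 0]
R5 ← R5 − (3/7)·R3: [0, 0, 0, 0, 0]
R6 ← R6 + (4/7)·R3: [0, 0, 0, 0, 0]
The echelon form has 3 nonzero rows, and every pivot lies in the first 4 columns, so rank(M) = rank([M|b]) = 3.
The system is consistent.
rank = 3 < 4 unknowns, so there are infinitely many solutions.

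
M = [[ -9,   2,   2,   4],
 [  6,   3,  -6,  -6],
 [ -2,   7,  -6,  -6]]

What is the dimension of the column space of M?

Row reduce to echelon form.
R2 ← R2 + (2/3)·R1: [0, 13/3, -14/3, -10/3]
R3 ← R3 − (2/9)·R1: [0, 59/9, -58/9, -62/9]
R3 ← R3 − (59/39)·R2: [0, 0, 8/13, -24/13]
Echelon form has 3 nonzero rows, so rank(M) = 3.
The column space has dimension equal to the rank: 3.

3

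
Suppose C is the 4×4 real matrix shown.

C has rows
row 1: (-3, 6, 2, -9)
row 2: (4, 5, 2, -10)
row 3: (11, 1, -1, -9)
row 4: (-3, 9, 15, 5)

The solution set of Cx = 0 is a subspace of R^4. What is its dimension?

1

Row reduce to echelon form.
R2 ← R2 + (4/3)·R1: [0, 13, 14/3, -22]
R3 ← R3 + (11/3)·R1: [0, 23, 19/3, -42]
R4 ← R4 − R1: [0, 3, 13, 14]
R3 ← R3 − (23/13)·R2: [0, 0, -25/13, -40/13]
R4 ← R4 − (3/13)·R2: [0, 0, 155/13, 248/13]
R4 ← R4 + (31/5)·R3: [0, 0, 0, 0]
3 nonzero rows, so rank(C) = 3.
C has 4 columns; by rank–nullity, nullity = 4 − 3 = 1.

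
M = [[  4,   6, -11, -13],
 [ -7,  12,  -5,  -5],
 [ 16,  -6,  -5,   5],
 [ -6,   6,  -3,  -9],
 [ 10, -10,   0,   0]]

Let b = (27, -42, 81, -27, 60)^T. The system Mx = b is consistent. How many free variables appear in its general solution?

Row reduce the augmented matrix [M | b].
R2 ← R2 + (7/4)·R1: [0, 45/2, -97/4, -111/4, 21/4]
R3 ← R3 − (4)·R1: [0, -30, 39, 57, -27]
R4 ← R4 + (3/2)·R1: [0, 15, -39/2, -57/2, 27/2]
R5 ← R5 − (5/2)·R1: [0, -25, 55/2, 65/2, -15/2]
R3 ← R3 + (4/3)·R2: [0, 0, 20/3, 20, -20]
R4 ← R4 − (2/3)·R2: [0, 0, -10/3, -10, 10]
R5 ← R5 + (10/9)·R2: [0, 0, 5/9, 5/3, -5/3]
R4 ← R4 + (1/2)·R3: [0, 0, 0, 0, 0]
R5 ← R5 − (1/12)·R3: [0, 0, 0, 0, 0]
The echelon form has 3 nonzero rows, and every pivot lies in the first 4 columns, so rank(M) = rank([M|b]) = 3.
The system is consistent.
Free variables = (unknowns) − (rank) = 4 − 3 = 1.

1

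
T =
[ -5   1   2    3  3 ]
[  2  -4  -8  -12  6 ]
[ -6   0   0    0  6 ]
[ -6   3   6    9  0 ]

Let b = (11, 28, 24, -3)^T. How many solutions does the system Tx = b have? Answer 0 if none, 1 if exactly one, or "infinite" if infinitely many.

Row reduce the augmented matrix [T | b].
R2 ← R2 + (2/5)·R1: [0, -18/5, -36/5, -54/5, 36/5, 162/5]
R3 ← R3 − (6/5)·R1: [0, -6/5, -12/5, -18/5, 12/5, 54/5]
R4 ← R4 − (6/5)·R1: [0, 9/5, 18/5, 27/5, -18/5, -81/5]
R3 ← R3 − (1/3)·R2: [0, 0, 0, 0, 0, 0]
R4 ← R4 + (1/2)·R2: [0, 0, 0, 0, 0, 0]
The echelon form has 2 nonzero rows, and every pivot lies in the first 5 columns, so rank(T) = rank([T|b]) = 2.
The system is consistent.
rank = 2 < 5 unknowns, so there are infinitely many solutions.

infinite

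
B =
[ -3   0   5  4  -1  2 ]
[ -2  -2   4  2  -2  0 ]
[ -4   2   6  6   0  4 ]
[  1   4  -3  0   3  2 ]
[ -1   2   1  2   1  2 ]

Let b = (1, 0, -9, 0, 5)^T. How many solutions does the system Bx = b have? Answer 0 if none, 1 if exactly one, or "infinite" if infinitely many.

Row reduce the augmented matrix [B | b].
R2 ← R2 − (2/3)·R1: [0, -2, 2/3, -2/3, -4/3, -4/3, -2/3]
R3 ← R3 − (4/3)·R1: [0, 2, -2/3, 2/3, 4/3, 4/3, -31/3]
R4 ← R4 + (1/3)·R1: [0, 4, -4/3, 4/3, 8/3, 8/3, 1/3]
R5 ← R5 − (1/3)·R1: [0, 2, -2/3, 2/3, 4/3, 4/3, 14/3]
R3 ← R3 + R2: [0, 0, 0, 0, 0, 0, -11]
R4 ← R4 + (2)·R2: [0, 0, 0, 0, 0, 0, -1]
R5 ← R5 + R2: [0, 0, 0, 0, 0, 0, 4]
R4 ← R4 − (1/11)·R3: [0, 0, 0, 0, 0, 0, 0]
R5 ← R5 + (4/11)·R3: [0, 0, 0, 0, 0, 0, 0]
The echelon form has 3 nonzero rows; the last pivot sits in the augmented column, so rank(B) = 2 but rank([B|b]) = 3.
Since the ranks differ, the system is inconsistent.
It has no solutions.

0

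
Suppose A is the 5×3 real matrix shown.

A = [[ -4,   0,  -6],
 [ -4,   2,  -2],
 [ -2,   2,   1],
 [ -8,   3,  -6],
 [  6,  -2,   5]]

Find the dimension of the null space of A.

1

Row reduce to echelon form.
R2 ← R2 − R1: [0, 2, 4]
R3 ← R3 − (1/2)·R1: [0, 2, 4]
R4 ← R4 − (2)·R1: [0, 3, 6]
R5 ← R5 + (3/2)·R1: [0, -2, -4]
R3 ← R3 − R2: [0, 0, 0]
R4 ← R4 − (3/2)·R2: [0, 0, 0]
R5 ← R5 + R2: [0, 0, 0]
2 nonzero rows, so rank(A) = 2.
A has 3 columns; by rank–nullity, nullity = 3 − 2 = 1.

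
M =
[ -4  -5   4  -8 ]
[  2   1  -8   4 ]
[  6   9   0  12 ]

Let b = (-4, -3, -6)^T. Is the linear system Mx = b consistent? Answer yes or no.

Row reduce the augmented matrix [M | b].
R2 ← R2 + (1/2)·R1: [0, -3/2, -6, 0, -5]
R3 ← R3 + (3/2)·R1: [0, 3/2, 6, 0, -12]
R3 ← R3 + R2: [0, 0, 0, 0, -17]
The echelon form has 3 nonzero rows; the last pivot sits in the augmented column, so rank(M) = 2 but rank([M|b]) = 3.
Since the ranks differ, the system is inconsistent.

no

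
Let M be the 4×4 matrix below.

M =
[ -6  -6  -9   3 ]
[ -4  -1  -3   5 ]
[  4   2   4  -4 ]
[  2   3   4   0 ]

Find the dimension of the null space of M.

2

Row reduce to echelon form.
R2 ← R2 − (2/3)·R1: [0, 3, 3, 3]
R3 ← R3 + (2/3)·R1: [0, -2, -2, -2]
R4 ← R4 + (1/3)·R1: [0, 1, 1, 1]
R3 ← R3 + (2/3)·R2: [0, 0, 0, 0]
R4 ← R4 − (1/3)·R2: [0, 0, 0, 0]
2 nonzero rows, so rank(M) = 2.
M has 4 columns; by rank–nullity, nullity = 4 − 2 = 2.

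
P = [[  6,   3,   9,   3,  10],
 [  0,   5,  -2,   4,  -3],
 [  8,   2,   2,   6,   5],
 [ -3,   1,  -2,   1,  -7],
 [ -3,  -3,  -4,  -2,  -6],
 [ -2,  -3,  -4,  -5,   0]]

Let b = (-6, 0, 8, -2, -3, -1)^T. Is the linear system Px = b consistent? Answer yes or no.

no

Row reduce the augmented matrix [P | b].
R3 ← R3 − (4/3)·R1: [0, -2, -10, 2, -25/3, 16]
R4 ← R4 + (1/2)·R1: [0, 5/2, 5/2, 5/2, -2, -5]
R5 ← R5 + (1/2)·R1: [0, -3/2, 1/2, -1/2, -1, -6]
R6 ← R6 + (1/3)·R1: [0, -2, -1, -4, 10/3, -3]
R3 ← R3 + (2/5)·R2: [0, 0, -54/5, 18/5, -143/15, 16]
R4 ← R4 − (1/2)·R2: [0, 0, 7/2, 1/2, -1/2, -5]
R5 ← R5 + (3/10)·R2: [0, 0, -1/10, 7/10, -19/10, -6]
R6 ← R6 + (2/5)·R2: [0, 0, -9/5, -12/5, 32/15, -3]
R4 ← R4 + (35/108)·R3: [0, 0, 0, 5/3, -1163/324, 5/27]
R5 ← R5 − (1/108)·R3: [0, 0, 0, 2/3, -587/324, -166/27]
R6 ← R6 − (1/6)·R3: [0, 0, 0, -3, 67/18, -17/3]
R5 ← R5 − (2/5)·R4: [0, 0, 0, 0, -203/540, -56/9]
R6 ← R6 + (9/5)·R4: [0, 0, 0, 0, -493/180, -16/3]
R6 ← R6 − (51/7)·R5: [0, 0, 0, 0, 0, 40]
The echelon form has 6 nonzero rows; the last pivot sits in the augmented column, so rank(P) = 5 but rank([P|b]) = 6.
Since the ranks differ, the system is inconsistent.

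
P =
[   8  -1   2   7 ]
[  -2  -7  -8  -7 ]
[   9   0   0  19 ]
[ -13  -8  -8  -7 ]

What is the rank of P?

4

Row reduce to echelon form.
R2 ← R2 + (1/4)·R1: [0, -29/4, -15/2, -21/4]
R3 ← R3 − (9/8)·R1: [0, 9/8, -9/4, 89/8]
R4 ← R4 + (13/8)·R1: [0, -77/8, -19/4, 35/8]
R3 ← R3 + (9/58)·R2: [0, 0, -99/29, 299/29]
R4 ← R4 − (77/58)·R2: [0, 0, 151/29, 329/29]
R4 ← R4 + (151/99)·R3: [0, 0, 0, 2680/99]
Echelon form has 4 nonzero rows, so rank(P) = 4.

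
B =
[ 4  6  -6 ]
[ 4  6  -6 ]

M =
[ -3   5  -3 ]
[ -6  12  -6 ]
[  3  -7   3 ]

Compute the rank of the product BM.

1

First compute BM:
[[-66, 134, -66],
 [-66, 134, -66]]
Now row reduce the product.
R2 ← R2 − R1: [0, 0, 0]
1 nonzero row, so rank(BM) = 1.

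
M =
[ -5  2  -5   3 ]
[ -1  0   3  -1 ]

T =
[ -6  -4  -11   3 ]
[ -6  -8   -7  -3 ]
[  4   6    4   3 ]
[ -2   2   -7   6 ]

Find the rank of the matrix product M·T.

First compute MT:
[[ -8, -20,   0, -18],
 [ 20,  20,  30,   0]]
Now row reduce the product.
R2 ← R2 + (5/2)·R1: [0, -30, 30, -45]
2 nonzero rows, so rank(MT) = 2.

2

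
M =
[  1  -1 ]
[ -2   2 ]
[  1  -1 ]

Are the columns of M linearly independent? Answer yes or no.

Row reduce M to echelon form.
R2 ← R2 + (2)·R1: [0, 0]
R3 ← R3 − R1: [0, 0]
1 pivot among 2 columns.
Only 1 < 2 pivot columns, so the columns are linearly dependent.

no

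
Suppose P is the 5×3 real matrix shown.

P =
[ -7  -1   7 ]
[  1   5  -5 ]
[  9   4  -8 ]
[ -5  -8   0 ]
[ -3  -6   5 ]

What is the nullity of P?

0

Row reduce to echelon form.
R2 ← R2 + (1/7)·R1: [0, 34/7, -4]
R3 ← R3 + (9/7)·R1: [0, 19/7, 1]
R4 ← R4 − (5/7)·R1: [0, -51/7, -5]
R5 ← R5 − (3/7)·R1: [0, -39/7, 2]
R3 ← R3 − (19/34)·R2: [0, 0, 55/17]
R4 ← R4 + (3/2)·R2: [0, 0, -11]
R5 ← R5 + (39/34)·R2: [0, 0, -44/17]
R4 ← R4 + (17/5)·R3: [0, 0, 0]
R5 ← R5 + (4/5)·R3: [0, 0, 0]
3 nonzero rows, so rank(P) = 3.
P has 3 columns; by rank–nullity, nullity = 3 − 3 = 0.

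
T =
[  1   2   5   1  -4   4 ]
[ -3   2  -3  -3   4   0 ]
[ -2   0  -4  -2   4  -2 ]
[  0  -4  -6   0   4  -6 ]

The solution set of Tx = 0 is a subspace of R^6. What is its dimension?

Row reduce to echelon form.
R2 ← R2 + (3)·R1: [0, 8, 12, 0, -8, 12]
R3 ← R3 + (2)·R1: [0, 4, 6, 0, -4, 6]
R3 ← R3 − (1/2)·R2: [0, 0, 0, 0, 0, 0]
R4 ← R4 + (1/2)·R2: [0, 0, 0, 0, 0, 0]
2 nonzero rows, so rank(T) = 2.
T has 6 columns; by rank–nullity, nullity = 6 − 2 = 4.

4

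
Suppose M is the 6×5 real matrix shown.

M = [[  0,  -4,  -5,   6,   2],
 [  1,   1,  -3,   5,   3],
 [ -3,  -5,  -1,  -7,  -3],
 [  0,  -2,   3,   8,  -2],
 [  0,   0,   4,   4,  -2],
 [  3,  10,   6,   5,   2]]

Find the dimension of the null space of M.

Row reduce to echelon form.
Swap R1 ↔ R2
R3 ← R3 + (3)·R1: [0, -2, -10, 8, 6]
R6 ← R6 − (3)·R1: [0, 7, 15, -10, -7]
R3 ← R3 − (1/2)·R2: [0, 0, -15/2, 5, 5]
R4 ← R4 − (1/2)·R2: [0, 0, 11/2, 5, -3]
R6 ← R6 + (7/4)·R2: [0, 0, 25/4, 1/2, -7/2]
R4 ← R4 + (11/15)·R3: [0, 0, 0, 26/3, 2/3]
R5 ← R5 + (8/15)·R3: [0, 0, 0, 20/3, 2/3]
R6 ← R6 + (5/6)·R3: [0, 0, 0, 14/3, 2/3]
R5 ← R5 − (10/13)·R4: [0, 0, 0, 0, 2/13]
R6 ← R6 − (7/13)·R4: [0, 0, 0, 0, 4/13]
R6 ← R6 − (2)·R5: [0, 0, 0, 0, 0]
5 nonzero rows, so rank(M) = 5.
M has 5 columns; by rank–nullity, nullity = 5 − 5 = 0.

0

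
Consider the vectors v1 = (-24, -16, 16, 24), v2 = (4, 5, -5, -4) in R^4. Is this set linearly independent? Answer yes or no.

yes

Form the matrix with these vectors as rows and row reduce.
R2 ← R2 + (1/6)·R1: [0, 7/3, -7/3, 0]
2 nonzero rows, so the 2 vectors span a space of dimension 2.
Since 2 = 2, the vectors are linearly independent.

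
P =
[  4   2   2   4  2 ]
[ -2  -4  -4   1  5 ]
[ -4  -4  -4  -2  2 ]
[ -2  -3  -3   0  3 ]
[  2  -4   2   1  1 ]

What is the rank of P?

Row reduce to echelon form.
R2 ← R2 + (1/2)·R1: [0, -3, -3, 3, 6]
R3 ← R3 + R1: [0, -2, -2, 2, 4]
R4 ← R4 + (1/2)·R1: [0, -2, -2, 2, 4]
R5 ← R5 − (1/2)·R1: [0, -5, 1, -1, 0]
R3 ← R3 − (2/3)·R2: [0, 0, 0, 0, 0]
R4 ← R4 − (2/3)·R2: [0, 0, 0, 0, 0]
R5 ← R5 − (5/3)·R2: [0, 0, 6, -6, -10]
Swap R3 ↔ R5
Echelon form has 3 nonzero rows, so rank(P) = 3.

3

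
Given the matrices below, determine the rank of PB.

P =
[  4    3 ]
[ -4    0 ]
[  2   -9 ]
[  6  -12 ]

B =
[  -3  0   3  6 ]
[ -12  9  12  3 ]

2

First compute PB:
[[-48,  27,  48,  33],
 [ 12,   0, -12, -24],
 [102, -81, -102, -15],
 [126, -108, -126,   0]]
Now row reduce the product.
R2 ← R2 + (1/4)·R1: [0, 27/4, 0, -63/4]
R3 ← R3 + (17/8)·R1: [0, -189/8, 0, 441/8]
R4 ← R4 + (21/8)·R1: [0, -297/8, 0, 693/8]
R3 ← R3 + (7/2)·R2: [0, 0, 0, 0]
R4 ← R4 + (11/2)·R2: [0, 0, 0, 0]
2 nonzero rows, so rank(PB) = 2.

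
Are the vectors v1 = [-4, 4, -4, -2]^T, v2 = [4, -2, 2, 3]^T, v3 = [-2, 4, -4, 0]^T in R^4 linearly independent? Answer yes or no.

no

Form the matrix with these vectors as rows and row reduce.
R2 ← R2 + R1: [0, 2, -2, 1]
R3 ← R3 − (1/2)·R1: [0, 2, -2, 1]
R3 ← R3 − R2: [0, 0, 0, 0]
2 nonzero rows, so the 3 vectors span a space of dimension 2.
Since 2 < 3, the vectors are linearly dependent.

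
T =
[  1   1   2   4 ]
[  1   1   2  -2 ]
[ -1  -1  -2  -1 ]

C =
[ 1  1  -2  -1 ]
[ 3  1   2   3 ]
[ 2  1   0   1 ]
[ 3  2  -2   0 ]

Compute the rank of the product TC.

2

First compute TC:
[[ 20,  12,  -8,   4],
 [  2,   0,   4,   4],
 [-11,  -6,   2,  -4]]
Now row reduce the product.
R2 ← R2 − (1/10)·R1: [0, -6/5, 24/5, 18/5]
R3 ← R3 + (11/20)·R1: [0, 3/5, -12/5, -9/5]
R3 ← R3 + (1/2)·R2: [0, 0, 0, 0]
2 nonzero rows, so rank(TC) = 2.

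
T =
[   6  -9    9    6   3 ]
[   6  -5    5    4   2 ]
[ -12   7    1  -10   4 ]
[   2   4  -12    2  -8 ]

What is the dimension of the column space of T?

3

Row reduce to echelon form.
R2 ← R2 − R1: [0, 4, -4, -2, -1]
R3 ← R3 + (2)·R1: [0, -11, 19, 2, 10]
R4 ← R4 − (1/3)·R1: [0, 7, -15, 0, -9]
R3 ← R3 + (11/4)·R2: [0, 0, 8, -7/2, 29/4]
R4 ← R4 − (7/4)·R2: [0, 0, -8, 7/2, -29/4]
R4 ← R4 + R3: [0, 0, 0, 0, 0]
Echelon form has 3 nonzero rows, so rank(T) = 3.
The column space has dimension equal to the rank: 3.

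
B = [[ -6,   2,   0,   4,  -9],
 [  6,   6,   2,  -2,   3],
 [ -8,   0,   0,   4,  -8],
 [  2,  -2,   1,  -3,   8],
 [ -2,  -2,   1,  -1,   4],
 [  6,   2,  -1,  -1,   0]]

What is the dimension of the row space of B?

Row reduce to echelon form.
R2 ← R2 + R1: [0, 8, 2, 2, -6]
R3 ← R3 − (4/3)·R1: [0, -8/3, 0, -4/3, 4]
R4 ← R4 + (1/3)·R1: [0, -4/3, 1, -5/3, 5]
R5 ← R5 − (1/3)·R1: [0, -8/3, 1, -7/3, 7]
R6 ← R6 + R1: [0, 4, -1, 3, -9]
R3 ← R3 + (1/3)·R2: [0, 0, 2/3, -2/3, 2]
R4 ← R4 + (1/6)·R2: [0, 0, 4/3, -4/3, 4]
R5 ← R5 + (1/3)·R2: [0, 0, 5/3, -5/3, 5]
R6 ← R6 − (1/2)·R2: [0, 0, -2, 2, -6]
R4 ← R4 − (2)·R3: [0, 0, 0, 0, 0]
R5 ← R5 − (5/2)·R3: [0, 0, 0, 0, 0]
R6 ← R6 + (3)·R3: [0, 0, 0, 0, 0]
Echelon form has 3 nonzero rows, so rank(B) = 3.
The row space has dimension equal to the rank: 3.

3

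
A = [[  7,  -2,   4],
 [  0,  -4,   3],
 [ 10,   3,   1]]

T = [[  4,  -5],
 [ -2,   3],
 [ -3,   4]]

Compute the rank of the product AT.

2

First compute AT:
[[ 20, -25],
 [ -1,   0],
 [ 31, -37]]
Now row reduce the product.
R2 ← R2 + (1/20)·R1: [0, -5/4]
R3 ← R3 − (31/20)·R1: [0, 7/4]
R3 ← R3 + (7/5)·R2: [0, 0]
2 nonzero rows, so rank(AT) = 2.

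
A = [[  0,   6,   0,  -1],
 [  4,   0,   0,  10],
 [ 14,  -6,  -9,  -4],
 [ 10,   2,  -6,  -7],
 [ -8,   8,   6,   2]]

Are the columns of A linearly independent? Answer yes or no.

Row reduce A to echelon form.
Swap R1 ↔ R2
R3 ← R3 − (7/2)·R1: [0, -6, -9, -39]
R4 ← R4 − (5/2)·R1: [0, 2, -6, -32]
R5 ← R5 + (2)·R1: [0, 8, 6, 22]
R3 ← R3 + R2: [0, 0, -9, -40]
R4 ← R4 − (1/3)·R2: [0, 0, -6, -95/3]
R5 ← R5 − (4/3)·R2: [0, 0, 6, 70/3]
R4 ← R4 − (2/3)·R3: [0, 0, 0, -5]
R5 ← R5 + (2/3)·R3: [0, 0, 0, -10/3]
R5 ← R5 − (2/3)·R4: [0, 0, 0, 0]
4 pivots among 4 columns.
Every column is a pivot column, so the columns are linearly independent.

yes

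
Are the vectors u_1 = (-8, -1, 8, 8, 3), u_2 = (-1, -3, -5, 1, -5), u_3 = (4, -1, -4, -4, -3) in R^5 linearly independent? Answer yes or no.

yes

Form the matrix with these vectors as rows and row reduce.
R2 ← R2 − (1/8)·R1: [0, -23/8, -6, 0, -43/8]
R3 ← R3 + (1/2)·R1: [0, -3/2, 0, 0, -3/2]
R3 ← R3 − (12/23)·R2: [0, 0, 72/23, 0, 30/23]
3 nonzero rows, so the 3 vectors span a space of dimension 3.
Since 3 = 3, the vectors are linearly independent.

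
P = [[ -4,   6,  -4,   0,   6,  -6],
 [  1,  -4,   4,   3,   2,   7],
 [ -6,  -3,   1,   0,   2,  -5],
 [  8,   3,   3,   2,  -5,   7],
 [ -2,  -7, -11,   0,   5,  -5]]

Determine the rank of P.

Row reduce to echelon form.
R2 ← R2 + (1/4)·R1: [0, -5/2, 3, 3, 7/2, 11/2]
R3 ← R3 − (3/2)·R1: [0, -12, 7, 0, -7, 4]
R4 ← R4 + (2)·R1: [0, 15, -5, 2, 7, -5]
R5 ← R5 − (1/2)·R1: [0, -10, -9, 0, 2, -2]
R3 ← R3 − (24/5)·R2: [0, 0, -37/5, -72/5, -119/5, -112/5]
R4 ← R4 + (6)·R2: [0, 0, 13, 20, 28, 28]
R5 ← R5 − (4)·R2: [0, 0, -21, -12, -12, -24]
R4 ← R4 + (65/37)·R3: [0, 0, 0, -196/37, -511/37, -420/37]
R5 ← R5 − (105/37)·R3: [0, 0, 0, 1068/37, 2055/37, 1464/37]
R5 ← R5 + (267/49)·R4: [0, 0, 0, 0, -138/7, -156/7]
Echelon form has 5 nonzero rows, so rank(P) = 5.

5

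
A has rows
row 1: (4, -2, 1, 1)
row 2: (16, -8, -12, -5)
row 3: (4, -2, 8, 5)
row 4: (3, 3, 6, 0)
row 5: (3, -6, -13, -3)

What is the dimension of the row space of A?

Row reduce to echelon form.
R2 ← R2 − (4)·R1: [0, 0, -16, -9]
R3 ← R3 − R1: [0, 0, 7, 4]
R4 ← R4 − (3/4)·R1: [0, 9/2, 21/4, -3/4]
R5 ← R5 − (3/4)·R1: [0, -9/2, -55/4, -15/4]
Swap R2 ↔ R4
R5 ← R5 + R2: [0, 0, -17/2, -9/2]
R4 ← R4 + (16/7)·R3: [0, 0, 0, 1/7]
R5 ← R5 + (17/14)·R3: [0, 0, 0, 5/14]
R5 ← R5 − (5/2)·R4: [0, 0, 0, 0]
Echelon form has 4 nonzero rows, so rank(A) = 4.
The row space has dimension equal to the rank: 4.

4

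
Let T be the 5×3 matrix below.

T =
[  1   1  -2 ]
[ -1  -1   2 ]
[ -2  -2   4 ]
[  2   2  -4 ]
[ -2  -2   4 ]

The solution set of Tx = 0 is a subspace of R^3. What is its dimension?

Row reduce to echelon form.
R2 ← R2 + R1: [0, 0, 0]
R3 ← R3 + (2)·R1: [0, 0, 0]
R4 ← R4 − (2)·R1: [0, 0, 0]
R5 ← R5 + (2)·R1: [0, 0, 0]
1 nonzero row, so rank(T) = 1.
T has 3 columns; by rank–nullity, nullity = 3 − 1 = 2.

2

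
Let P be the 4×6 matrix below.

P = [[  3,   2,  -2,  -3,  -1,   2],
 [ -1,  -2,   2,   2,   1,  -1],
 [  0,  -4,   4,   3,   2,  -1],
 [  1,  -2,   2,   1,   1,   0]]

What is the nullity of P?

Row reduce to echelon form.
R2 ← R2 + (1/3)·R1: [0, -4/3, 4/3, 1, 2/3, -1/3]
R4 ← R4 − (1/3)·R1: [0, -8/3, 8/3, 2, 4/3, -2/3]
R3 ← R3 − (3)·R2: [0, 0, 0, 0, 0, 0]
R4 ← R4 − (2)·R2: [0, 0, 0, 0, 0, 0]
2 nonzero rows, so rank(P) = 2.
P has 6 columns; by rank–nullity, nullity = 6 − 2 = 4.

4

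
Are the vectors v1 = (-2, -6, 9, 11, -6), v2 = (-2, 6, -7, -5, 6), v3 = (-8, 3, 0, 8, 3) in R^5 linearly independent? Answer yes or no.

Form the matrix with these vectors as rows and row reduce.
R2 ← R2 − R1: [0, 12, -16, -16, 12]
R3 ← R3 − (4)·R1: [0, 27, -36, -36, 27]
R3 ← R3 − (9/4)·R2: [0, 0, 0, 0, 0]
2 nonzero rows, so the 3 vectors span a space of dimension 2.
Since 2 < 3, the vectors are linearly dependent.

no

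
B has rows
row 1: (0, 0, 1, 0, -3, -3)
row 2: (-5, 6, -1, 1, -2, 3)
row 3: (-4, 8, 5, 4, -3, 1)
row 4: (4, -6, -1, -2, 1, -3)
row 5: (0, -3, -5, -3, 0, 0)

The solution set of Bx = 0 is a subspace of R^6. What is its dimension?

3

Row reduce to echelon form.
Swap R1 ↔ R2
R3 ← R3 − (4/5)·R1: [0, 16/5, 29/5, 16/5, -7/5, -7/5]
R4 ← R4 + (4/5)·R1: [0, -6/5, -9/5, -6/5, -3/5, -3/5]
Swap R2 ↔ R3
R4 ← R4 + (3/8)·R2: [0, 0, 3/8, 0, -9/8, -9/8]
R5 ← R5 + (15/16)·R2: [0, 0, 7/16, 0, -21/16, -21/16]
R4 ← R4 − (3/8)·R3: [0, 0, 0, 0, 0, 0]
R5 ← R5 − (7/16)·R3: [0, 0, 0, 0, 0, 0]
3 nonzero rows, so rank(B) = 3.
B has 6 columns; by rank–nullity, nullity = 6 − 3 = 3.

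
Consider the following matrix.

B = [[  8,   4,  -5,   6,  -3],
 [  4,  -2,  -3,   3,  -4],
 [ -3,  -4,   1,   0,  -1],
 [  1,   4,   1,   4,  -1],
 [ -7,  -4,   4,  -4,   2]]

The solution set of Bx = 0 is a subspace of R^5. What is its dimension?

1

Row reduce to echelon form.
R2 ← R2 − (1/2)·R1: [0, -4, -1/2, 0, -5/2]
R3 ← R3 + (3/8)·R1: [0, -5/2, -7/8, 9/4, -17/8]
R4 ← R4 − (1/8)·R1: [0, 7/2, 13/8, 13/4, -5/8]
R5 ← R5 + (7/8)·R1: [0, -1/2, -3/8, 5/4, -5/8]
R3 ← R3 − (5/8)·R2: [0, 0, -9/16, 9/4, -9/16]
R4 ← R4 + (7/8)·R2: [0, 0, 19/16, 13/4, -45/16]
R5 ← R5 − (1/8)·R2: [0, 0, -5/16, 5/4, -5/16]
R4 ← R4 + (19/9)·R3: [0, 0, 0, 8, -4]
R5 ← R5 − (5/9)·R3: [0, 0, 0, 0, 0]
4 nonzero rows, so rank(B) = 4.
B has 5 columns; by rank–nullity, nullity = 5 − 4 = 1.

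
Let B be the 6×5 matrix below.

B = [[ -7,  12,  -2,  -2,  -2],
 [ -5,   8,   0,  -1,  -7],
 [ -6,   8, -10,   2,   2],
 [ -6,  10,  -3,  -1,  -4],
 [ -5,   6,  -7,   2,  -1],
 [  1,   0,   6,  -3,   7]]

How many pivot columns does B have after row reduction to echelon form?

Row reduce to echelon form.
R2 ← R2 − (5/7)·R1: [0, -4/7, 10/7, 3/7, -39/7]
R3 ← R3 − (6/7)·R1: [0, -16/7, -58/7, 26/7, 26/7]
R4 ← R4 − (6/7)·R1: [0, -2/7, -9/7, 5/7, -16/7]
R5 ← R5 − (5/7)·R1: [0, -18/7, -39/7, 24/7, 3/7]
R6 ← R6 + (1/7)·R1: [0, 12/7, 40/7, -23/7, 47/7]
R3 ← R3 − (4)·R2: [0, 0, -14, 2, 26]
R4 ← R4 − (1/2)·R2: [0, 0, -2, 1/2, 1/2]
R5 ← R5 − (9/2)·R2: [0, 0, -12, 3/2, 51/2]
R6 ← R6 + (3)·R2: [0, 0, 10, -2, -10]
R4 ← R4 − (1/7)·R3: [0, 0, 0, 3/14, -45/14]
R5 ← R5 − (6/7)·R3: [0, 0, 0, -3/14, 45/14]
R6 ← R6 + (5/7)·R3: [0, 0, 0, -4/7, 60/7]
R5 ← R5 + R4: [0, 0, 0, 0, 0]
R6 ← R6 + (8/3)·R4: [0, 0, 0, 0, 0]
Echelon form has 4 nonzero rows, so rank(B) = 4.
Each nonzero row contributes one pivot column: 4 pivot columns.

4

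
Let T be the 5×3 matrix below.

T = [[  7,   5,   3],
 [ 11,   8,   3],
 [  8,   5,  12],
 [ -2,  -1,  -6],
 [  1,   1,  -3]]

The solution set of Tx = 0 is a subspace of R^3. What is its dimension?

Row reduce to echelon form.
R2 ← R2 − (11/7)·R1: [0, 1/7, -12/7]
R3 ← R3 − (8/7)·R1: [0, -5/7, 60/7]
R4 ← R4 + (2/7)·R1: [0, 3/7, -36/7]
R5 ← R5 − (1/7)·R1: [0, 2/7, -24/7]
R3 ← R3 + (5)·R2: [0, 0, 0]
R4 ← R4 − (3)·R2: [0, 0, 0]
R5 ← R5 − (2)·R2: [0, 0, 0]
2 nonzero rows, so rank(T) = 2.
T has 3 columns; by rank–nullity, nullity = 3 − 2 = 1.

1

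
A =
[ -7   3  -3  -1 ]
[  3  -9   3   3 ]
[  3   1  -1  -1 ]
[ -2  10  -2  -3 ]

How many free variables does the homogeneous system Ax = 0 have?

Row reduce to echelon form.
R2 ← R2 + (3/7)·R1: [0, -54/7, 12/7, 18/7]
R3 ← R3 + (3/7)·R1: [0, 16/7, -16/7, -10/7]
R4 ← R4 − (2/7)·R1: [0, 64/7, -8/7, -19/7]
R3 ← R3 + (8/27)·R2: [0, 0, -16/9, -2/3]
R4 ← R4 + (32/27)·R2: [0, 0, 8/9, 1/3]
R4 ← R4 + (1/2)·R3: [0, 0, 0, 0]
3 nonzero rows, so rank(A) = 3.
A has 4 columns; by rank–nullity, nullity = 4 − 3 = 1.

1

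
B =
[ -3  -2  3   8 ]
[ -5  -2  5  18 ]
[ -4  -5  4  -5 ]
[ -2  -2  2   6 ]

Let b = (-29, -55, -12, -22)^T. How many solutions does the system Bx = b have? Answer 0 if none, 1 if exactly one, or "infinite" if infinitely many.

Row reduce the augmented matrix [B | b].
R2 ← R2 − (5/3)·R1: [0, 4/3, 0, 14/3, -20/3]
R3 ← R3 − (4/3)·R1: [0, -7/3, 0, -47/3, 80/3]
R4 ← R4 − (2/3)·R1: [0, -2/3, 0, 2/3, -8/3]
R3 ← R3 + (7/4)·R2: [0, 0, 0, -15/2, 15]
R4 ← R4 + (1/2)·R2: [0, 0, 0, 3, -6]
R4 ← R4 + (2/5)·R3: [0, 0, 0, 0, 0]
The echelon form has 3 nonzero rows, and every pivot lies in the first 4 columns, so rank(B) = rank([B|b]) = 3.
The system is consistent.
rank = 3 < 4 unknowns, so there are infinitely many solutions.

infinite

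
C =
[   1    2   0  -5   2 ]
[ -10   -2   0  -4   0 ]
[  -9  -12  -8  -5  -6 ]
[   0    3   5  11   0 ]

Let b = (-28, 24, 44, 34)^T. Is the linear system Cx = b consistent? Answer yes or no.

Row reduce the augmented matrix [C | b].
R2 ← R2 + (10)·R1: [0, 18, 0, -54, 20, -256]
R3 ← R3 + (9)·R1: [0, 6, -8, -50, 12, -208]
R3 ← R3 − (1/3)·R2: [0, 0, -8, -32, 16/3, -368/3]
R4 ← R4 − (1/6)·R2: [0, 0, 5, 20, -10/3, 230/3]
R4 ← R4 + (5/8)·R3: [0, 0, 0, 0, 0, 0]
The echelon form has 3 nonzero rows, and every pivot lies in the first 5 columns, so rank(C) = rank([C|b]) = 3.
The system is consistent.

yes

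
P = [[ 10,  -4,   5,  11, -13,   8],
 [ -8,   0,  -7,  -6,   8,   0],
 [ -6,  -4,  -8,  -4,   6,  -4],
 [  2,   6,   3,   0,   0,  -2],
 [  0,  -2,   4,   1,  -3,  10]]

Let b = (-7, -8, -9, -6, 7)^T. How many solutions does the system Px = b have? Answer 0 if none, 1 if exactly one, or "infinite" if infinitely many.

0

Row reduce the augmented matrix [P | b].
R2 ← R2 + (4/5)·R1: [0, -16/5, -3, 14/5, -12/5, 32/5, -68/5]
R3 ← R3 + (3/5)·R1: [0, -32/5, -5, 13/5, -9/5, 4/5, -66/5]
R4 ← R4 − (1/5)·R1: [0, 34/5, 2, -11/5, 13/5, -18/5, -23/5]
R3 ← R3 − (2)·R2: [0, 0, 1, -3, 3, -12, 14]
R4 ← R4 + (17/8)·R2: [0, 0, -35/8, 15/4, -5/2, 10, -67/2]
R5 ← R5 − (5/8)·R2: [0, 0, 47/8, -3/4, -3/2, 6, 31/2]
R4 ← R4 + (35/8)·R3: [0, 0, 0, -75/8, 85/8, -85/2, 111/4]
R5 ← R5 − (47/8)·R3: [0, 0, 0, 135/8, -153/8, 153/2, -267/4]
R5 ← R5 + (9/5)·R4: [0, 0, 0, 0, 0, 0, -84/5]
The echelon form has 5 nonzero rows; the last pivot sits in the augmented column, so rank(P) = 4 but rank([P|b]) = 5.
Since the ranks differ, the system is inconsistent.
It has no solutions.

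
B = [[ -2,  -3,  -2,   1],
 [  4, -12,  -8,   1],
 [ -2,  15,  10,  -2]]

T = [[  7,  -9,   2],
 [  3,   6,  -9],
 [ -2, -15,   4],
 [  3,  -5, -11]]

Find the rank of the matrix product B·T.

2

First compute BT:
[[-16,  25,   4],
 [ 11,   7,  73],
 [  5, -32, -77]]
Now row reduce the product.
R2 ← R2 + (11/16)·R1: [0, 387/16, 303/4]
R3 ← R3 + (5/16)·R1: [0, -387/16, -303/4]
R3 ← R3 + R2: [0, 0, 0]
2 nonzero rows, so rank(BT) = 2.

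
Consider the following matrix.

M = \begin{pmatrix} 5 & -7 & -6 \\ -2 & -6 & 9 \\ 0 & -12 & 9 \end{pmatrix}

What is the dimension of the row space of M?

2

Row reduce to echelon form.
R2 ← R2 + (2/5)·R1: [0, -44/5, 33/5]
R3 ← R3 − (15/11)·R2: [0, 0, 0]
Echelon form has 2 nonzero rows, so rank(M) = 2.
The row space has dimension equal to the rank: 2.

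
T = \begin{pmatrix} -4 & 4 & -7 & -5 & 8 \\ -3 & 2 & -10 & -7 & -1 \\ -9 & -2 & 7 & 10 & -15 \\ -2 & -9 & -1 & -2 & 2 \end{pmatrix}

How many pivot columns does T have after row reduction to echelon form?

Row reduce to echelon form.
R2 ← R2 − (3/4)·R1: [0, -1, -19/4, -13/4, -7]
R3 ← R3 − (9/4)·R1: [0, -11, 91/4, 85/4, -33]
R4 ← R4 − (1/2)·R1: [0, -11, 5/2, 1/2, -2]
R3 ← R3 − (11)·R2: [0, 0, 75, 57, 44]
R4 ← R4 − (11)·R2: [0, 0, 219/4, 145/4, 75]
R4 ← R4 − (73/100)·R3: [0, 0, 0, -134/25, 1072/25]
Echelon form has 4 nonzero rows, so rank(T) = 4.
Each nonzero row contributes one pivot column: 4 pivot columns.

4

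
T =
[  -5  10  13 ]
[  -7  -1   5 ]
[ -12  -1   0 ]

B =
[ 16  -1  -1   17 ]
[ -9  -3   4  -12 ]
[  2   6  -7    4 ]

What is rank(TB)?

3

First compute TB:
[[-144,  53, -46, -153],
 [-93,  40, -32, -87],
 [-183,  15,   8, -192]]
Now row reduce the product.
R2 ← R2 − (31/48)·R1: [0, 277/48, -55/24, 189/16]
R3 ← R3 − (61/48)·R1: [0, -2513/48, 1595/24, 39/16]
R3 ← R3 + (2513/277)·R2: [0, 0, 12650/277, 30360/277]
3 nonzero rows, so rank(TB) = 3.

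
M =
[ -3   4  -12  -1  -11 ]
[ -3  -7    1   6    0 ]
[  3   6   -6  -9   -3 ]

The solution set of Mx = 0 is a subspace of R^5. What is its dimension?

Row reduce to echelon form.
R2 ← R2 − R1: [0, -11, 13, 7, 11]
R3 ← R3 + R1: [0, 10, -18, -10, -14]
R3 ← R3 + (10/11)·R2: [0, 0, -68/11, -40/11, -4]
3 nonzero rows, so rank(M) = 3.
M has 5 columns; by rank–nullity, nullity = 5 − 3 = 2.

2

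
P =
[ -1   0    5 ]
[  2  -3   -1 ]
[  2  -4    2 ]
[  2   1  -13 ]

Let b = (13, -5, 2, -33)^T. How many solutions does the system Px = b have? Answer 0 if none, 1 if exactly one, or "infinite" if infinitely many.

Row reduce the augmented matrix [P | b].
R2 ← R2 + (2)·R1: [0, -3, 9, 21]
R3 ← R3 + (2)·R1: [0, -4, 12, 28]
R4 ← R4 + (2)·R1: [0, 1, -3, -7]
R3 ← R3 − (4/3)·R2: [0, 0, 0, 0]
R4 ← R4 + (1/3)·R2: [0, 0, 0, 0]
The echelon form has 2 nonzero rows, and every pivot lies in the first 3 columns, so rank(P) = rank([P|b]) = 2.
The system is consistent.
rank = 2 < 3 unknowns, so there are infinitely many solutions.

infinite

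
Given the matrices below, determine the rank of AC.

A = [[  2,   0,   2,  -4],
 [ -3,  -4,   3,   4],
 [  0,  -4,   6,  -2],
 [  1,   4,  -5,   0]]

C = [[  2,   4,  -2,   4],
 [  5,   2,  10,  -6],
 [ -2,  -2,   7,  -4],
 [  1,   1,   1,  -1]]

First compute AC:
[[ -4,   0,   6,   4],
 [-28, -22,  -9,  -4],
 [-34, -22,   0,   2],
 [ 32,  22,   3,   0]]
Now row reduce the product.
R2 ← R2 − (7)·R1: [0, -22, -51, -32]
R3 ← R3 − (17/2)·R1: [0, -22, -51, -32]
R4 ← R4 + (8)·R1: [0, 22, 51, 32]
R3 ← R3 − R2: [0, 0, 0, 0]
R4 ← R4 + R2: [0, 0, 0, 0]
2 nonzero rows, so rank(AC) = 2.

2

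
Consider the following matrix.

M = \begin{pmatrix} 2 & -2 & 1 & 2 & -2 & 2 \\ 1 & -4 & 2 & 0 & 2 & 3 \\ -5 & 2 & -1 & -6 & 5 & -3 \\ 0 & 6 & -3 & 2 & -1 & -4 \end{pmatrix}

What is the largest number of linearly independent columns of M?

3

Row reduce to echelon form.
R2 ← R2 − (1/2)·R1: [0, -3, 3/2, -1, 3, 2]
R3 ← R3 + (5/2)·R1: [0, -3, 3/2, -1, 0, 2]
R3 ← R3 − R2: [0, 0, 0, 0, -3, 0]
R4 ← R4 + (2)·R2: [0, 0, 0, 0, 5, 0]
R4 ← R4 + (5/3)·R3: [0, 0, 0, 0, 0, 0]
Echelon form has 3 nonzero rows, so rank(M) = 3.
The rank gives the maximum number of linearly independent columns: 3.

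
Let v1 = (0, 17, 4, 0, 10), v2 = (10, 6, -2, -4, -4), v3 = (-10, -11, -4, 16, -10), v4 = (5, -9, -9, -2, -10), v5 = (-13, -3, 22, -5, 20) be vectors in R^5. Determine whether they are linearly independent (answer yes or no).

Form the matrix with these vectors as rows and row reduce.
Swap R1 ↔ R2
R3 ← R3 + R1: [0, -5, -6, 12, -14]
R4 ← R4 − (1/2)·R1: [0, -12, -8, 0, -8]
R5 ← R5 + (13/10)·R1: [0, 24/5, 97/5, -51/5, 74/5]
R3 ← R3 + (5/17)·R2: [0, 0, -82/17, 12, -188/17]
R4 ← R4 + (12/17)·R2: [0, 0, -88/17, 0, -16/17]
R5 ← R5 − (24/85)·R2: [0, 0, 1553/85, -51/5, 1018/85]
R4 ← R4 − (44/41)·R3: [0, 0, 0, -528/41, 448/41]
R5 ← R5 + (1553/410)·R3: [0, 0, 0, 7227/205, -6132/205]
R5 ← R5 + (219/80)·R4: [0, 0, 0, 0, 0]
4 nonzero rows, so the 5 vectors span a space of dimension 4.
Since 4 < 5, the vectors are linearly dependent.

no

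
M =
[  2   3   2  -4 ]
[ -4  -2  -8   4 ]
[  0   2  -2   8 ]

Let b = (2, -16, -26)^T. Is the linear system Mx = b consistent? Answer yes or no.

yes

Row reduce the augmented matrix [M | b].
R2 ← R2 + (2)·R1: [0, 4, -4, -4, -12]
R3 ← R3 − (1/2)·R2: [0, 0, 0, 10, -20]
The echelon form has 3 nonzero rows, and every pivot lies in the first 4 columns, so rank(M) = rank([M|b]) = 3.
The system is consistent.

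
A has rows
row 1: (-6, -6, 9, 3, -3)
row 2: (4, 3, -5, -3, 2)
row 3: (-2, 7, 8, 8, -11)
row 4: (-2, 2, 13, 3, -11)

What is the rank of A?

Row reduce to echelon form.
R2 ← R2 + (2/3)·R1: [0, -1, 1, -1, 0]
R3 ← R3 − (1/3)·R1: [0, 9, 5, 7, -10]
R4 ← R4 − (1/3)·R1: [0, 4, 10, 2, -10]
R3 ← R3 + (9)·R2: [0, 0, 14, -2, -10]
R4 ← R4 + (4)·R2: [0, 0, 14, -2, -10]
R4 ← R4 − R3: [0, 0, 0, 0, 0]
Echelon form has 3 nonzero rows, so rank(A) = 3.

3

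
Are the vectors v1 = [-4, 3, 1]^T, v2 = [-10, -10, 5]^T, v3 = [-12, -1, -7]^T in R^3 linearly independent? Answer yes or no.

yes

Form the matrix with these vectors as rows and row reduce.
R2 ← R2 − (5/2)·R1: [0, -35/2, 5/2]
R3 ← R3 − (3)·R1: [0, -10, -10]
R3 ← R3 − (4/7)·R2: [0, 0, -80/7]
3 nonzero rows, so the 3 vectors span a space of dimension 3.
Since 3 = 3, the vectors are linearly independent.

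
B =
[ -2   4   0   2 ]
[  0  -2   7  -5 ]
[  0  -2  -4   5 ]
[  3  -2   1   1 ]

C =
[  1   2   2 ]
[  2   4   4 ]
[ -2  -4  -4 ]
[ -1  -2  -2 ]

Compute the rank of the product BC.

First compute BC:
[[  4,   8,   8],
 [-13, -26, -26],
 [ -1,  -2,  -2],
 [ -4,  -8,  -8]]
Now row reduce the product.
R2 ← R2 + (13/4)·R1: [0, 0, 0]
R3 ← R3 + (1/4)·R1: [0, 0, 0]
R4 ← R4 + R1: [0, 0, 0]
1 nonzero row, so rank(BC) = 1.

1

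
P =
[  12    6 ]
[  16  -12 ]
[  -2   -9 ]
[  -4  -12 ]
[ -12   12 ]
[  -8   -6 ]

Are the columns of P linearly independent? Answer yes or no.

Row reduce P to echelon form.
R2 ← R2 − (4/3)·R1: [0, -20]
R3 ← R3 + (1/6)·R1: [0, -8]
R4 ← R4 + (1/3)·R1: [0, -10]
R5 ← R5 + R1: [0, 18]
R6 ← R6 + (2/3)·R1: [0, -2]
R3 ← R3 − (2/5)·R2: [0, 0]
R4 ← R4 − (1/2)·R2: [0, 0]
R5 ← R5 + (9/10)·R2: [0, 0]
R6 ← R6 − (1/10)·R2: [0, 0]
2 pivots among 2 columns.
Every column is a pivot column, so the columns are linearly independent.

yes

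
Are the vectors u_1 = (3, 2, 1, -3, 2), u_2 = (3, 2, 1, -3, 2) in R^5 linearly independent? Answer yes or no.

Form the matrix with these vectors as rows and row reduce.
R2 ← R2 − R1: [0, 0, 0, 0, 0]
1 nonzero row, so the 2 vectors span a space of dimension 1.
Since 1 < 2, the vectors are linearly dependent.

no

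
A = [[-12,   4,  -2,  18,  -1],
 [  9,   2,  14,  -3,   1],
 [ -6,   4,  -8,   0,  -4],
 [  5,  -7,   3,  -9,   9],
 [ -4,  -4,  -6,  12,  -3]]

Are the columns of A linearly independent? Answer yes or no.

no

Row reduce A to echelon form.
R2 ← R2 + (3/4)·R1: [0, 5, 25/2, 21/2, 1/4]
R3 ← R3 − (1/2)·R1: [0, 2, -7, -9, -7/2]
R4 ← R4 + (5/12)·R1: [0, -16/3, 13/6, -3/2, 103/12]
R5 ← R5 − (1/3)·R1: [0, -16/3, -16/3, 6, -8/3]
R3 ← R3 − (2/5)·R2: [0, 0, -12, -66/5, -18/5]
R4 ← R4 + (16/15)·R2: [0, 0, 31/2, 97/10, 177/20]
R5 ← R5 + (16/15)·R2: [0, 0, 8, 86/5, -12/5]
R4 ← R4 + (31/24)·R3: [0, 0, 0, -147/20, 21/5]
R5 ← R5 + (2/3)·R3: [0, 0, 0, 42/5, -24/5]
R5 ← R5 + (8/7)·R4: [0, 0, 0, 0, 0]
4 pivots among 5 columns.
Only 4 < 5 pivot columns, so the columns are linearly dependent.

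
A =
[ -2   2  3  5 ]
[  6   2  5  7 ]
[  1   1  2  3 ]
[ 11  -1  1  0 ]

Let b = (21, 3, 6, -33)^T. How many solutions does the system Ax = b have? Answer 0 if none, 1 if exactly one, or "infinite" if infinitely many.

infinite

Row reduce the augmented matrix [A | b].
R2 ← R2 + (3)·R1: [0, 8, 14, 22, 66]
R3 ← R3 + (1/2)·R1: [0, 2, 7/2, 11/2, 33/2]
R4 ← R4 + (11/2)·R1: [0, 10, 35/2, 55/2, 165/2]
R3 ← R3 − (1/4)·R2: [0, 0, 0, 0, 0]
R4 ← R4 − (5/4)·R2: [0, 0, 0, 0, 0]
The echelon form has 2 nonzero rows, and every pivot lies in the first 4 columns, so rank(A) = rank([A|b]) = 2.
The system is consistent.
rank = 2 < 4 unknowns, so there are infinitely many solutions.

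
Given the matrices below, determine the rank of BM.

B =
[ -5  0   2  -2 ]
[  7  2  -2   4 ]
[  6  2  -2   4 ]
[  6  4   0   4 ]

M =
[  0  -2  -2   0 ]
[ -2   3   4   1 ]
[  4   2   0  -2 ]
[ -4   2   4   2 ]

2

First compute BM:
[[ 16,  10,   2,  -8],
 [-28,  -4,  10,  14],
 [-28,  -2,  12,  14],
 [-24,   8,  20,  12]]
Now row reduce the product.
R2 ← R2 + (7/4)·R1: [0, 27/2, 27/2, 0]
R3 ← R3 + (7/4)·R1: [0, 31/2, 31/2, 0]
R4 ← R4 + (3/2)·R1: [0, 23, 23, 0]
R3 ← R3 − (31/27)·R2: [0, 0, 0, 0]
R4 ← R4 − (46/27)·R2: [0, 0, 0, 0]
2 nonzero rows, so rank(BM) = 2.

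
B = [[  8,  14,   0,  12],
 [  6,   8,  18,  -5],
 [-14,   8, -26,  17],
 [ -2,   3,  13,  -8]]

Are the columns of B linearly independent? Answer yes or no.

Row reduce B to echelon form.
R2 ← R2 − (3/4)·R1: [0, -5/2, 18, -14]
R3 ← R3 + (7/4)·R1: [0, 65/2, -26, 38]
R4 ← R4 + (1/4)·R1: [0, 13/2, 13, -5]
R3 ← R3 + (13)·R2: [0, 0, 208, -144]
R4 ← R4 + (13/5)·R2: [0, 0, 299/5, -207/5]
R4 ← R4 − (23/80)·R3: [0, 0, 0, 0]
3 pivots among 4 columns.
Only 3 < 4 pivot columns, so the columns are linearly dependent.

no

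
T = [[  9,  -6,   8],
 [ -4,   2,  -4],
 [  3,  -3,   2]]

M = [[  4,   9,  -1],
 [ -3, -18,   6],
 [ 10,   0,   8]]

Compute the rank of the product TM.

First compute TM:
[[134, 189,  19],
 [-62, -72, -16],
 [ 41,  81,  -5]]
Now row reduce the product.
R2 ← R2 + (31/67)·R1: [0, 1035/67, -483/67]
R3 ← R3 − (41/134)·R1: [0, 3105/134, -1449/134]
R3 ← R3 − (3/2)·R2: [0, 0, 0]
2 nonzero rows, so rank(TM) = 2.

2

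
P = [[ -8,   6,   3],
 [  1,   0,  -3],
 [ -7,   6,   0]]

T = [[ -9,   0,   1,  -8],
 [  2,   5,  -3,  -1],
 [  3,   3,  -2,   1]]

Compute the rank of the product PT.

First compute PT:
[[ 93,  39, -32,  61],
 [-18,  -9,   7, -11],
 [ 75,  30, -25,  50]]
Now row reduce the product.
R2 ← R2 + (6/31)·R1: [0, -45/31, 25/31, 25/31]
R3 ← R3 − (25/31)·R1: [0, -45/31, 25/31, 25/31]
R3 ← R3 − R2: [0, 0, 0, 0]
2 nonzero rows, so rank(PT) = 2.

2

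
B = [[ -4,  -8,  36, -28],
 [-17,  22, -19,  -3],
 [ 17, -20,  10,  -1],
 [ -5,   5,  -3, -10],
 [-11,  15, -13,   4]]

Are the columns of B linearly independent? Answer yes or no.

Row reduce B to echelon form.
R2 ← R2 − (17/4)·R1: [0, 56, -172, 116]
R3 ← R3 + (17/4)·R1: [0, -54, 163, -120]
R4 ← R4 − (5/4)·R1: [0, 15, -48, 25]
R5 ← R5 − (11/4)·R1: [0, 37, -112, 81]
R3 ← R3 + (27/28)·R2: [0, 0, -20/7, -57/7]
R4 ← R4 − (15/56)·R2: [0, 0, -27/14, -85/14]
R5 ← R5 − (37/56)·R2: [0, 0, 23/14, 61/14]
R4 ← R4 − (27/40)·R3: [0, 0, 0, -23/40]
R5 ← R5 + (23/40)·R3: [0, 0, 0, -13/40]
R5 ← R5 − (13/23)·R4: [0, 0, 0, 0]
4 pivots among 4 columns.
Every column is a pivot column, so the columns are linearly independent.

yes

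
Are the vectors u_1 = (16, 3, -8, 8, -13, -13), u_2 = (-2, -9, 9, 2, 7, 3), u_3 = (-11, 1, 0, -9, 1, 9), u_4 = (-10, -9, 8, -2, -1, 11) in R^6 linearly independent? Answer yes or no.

yes

Form the matrix with these vectors as rows and row reduce.
R2 ← R2 + (1/8)·R1: [0, -69/8, 8, 3, 43/8, 11/8]
R3 ← R3 + (11/16)·R1: [0, 49/16, -11/2, -7/2, -127/16, 1/16]
R4 ← R4 + (5/8)·R1: [0, -57/8, 3, 3, -73/8, 23/8]
R3 ← R3 + (49/138)·R2: [0, 0, -367/138, -56/23, -416/69, 38/69]
R4 ← R4 − (19/23)·R2: [0, 0, -83/23, 12/23, -312/23, 40/23]
R4 ← R4 − (498/367)·R3: [0, 0, 0, 1404/367, -1976/367, 364/367]
4 nonzero rows, so the 4 vectors span a space of dimension 4.
Since 4 = 4, the vectors are linearly independent.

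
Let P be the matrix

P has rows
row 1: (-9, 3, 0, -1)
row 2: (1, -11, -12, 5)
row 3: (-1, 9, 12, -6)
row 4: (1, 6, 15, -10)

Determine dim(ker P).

0

Row reduce to echelon form.
R2 ← R2 + (1/9)·R1: [0, -32/3, -12, 44/9]
R3 ← R3 − (1/9)·R1: [0, 26/3, 12, -53/9]
R4 ← R4 + (1/9)·R1: [0, 19/3, 15, -91/9]
R3 ← R3 + (13/16)·R2: [0, 0, 9/4, -23/12]
R4 ← R4 + (19/32)·R2: [0, 0, 63/8, -173/24]
R4 ← R4 − (7/2)·R3: [0, 0, 0, -1/2]
4 nonzero rows, so rank(P) = 4.
P has 4 columns; by rank–nullity, nullity = 4 − 4 = 0.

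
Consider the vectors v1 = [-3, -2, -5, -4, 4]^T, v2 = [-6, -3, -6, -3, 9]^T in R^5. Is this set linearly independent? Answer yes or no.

Form the matrix with these vectors as rows and row reduce.
R2 ← R2 − (2)·R1: [0, 1, 4, 5, 1]
2 nonzero rows, so the 2 vectors span a space of dimension 2.
Since 2 = 2, the vectors are linearly independent.

yes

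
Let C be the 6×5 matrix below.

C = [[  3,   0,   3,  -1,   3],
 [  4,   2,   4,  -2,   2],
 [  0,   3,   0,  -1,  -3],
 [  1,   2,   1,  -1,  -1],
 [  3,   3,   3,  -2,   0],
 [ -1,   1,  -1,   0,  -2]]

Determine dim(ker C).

3

Row reduce to echelon form.
R2 ← R2 − (4/3)·R1: [0, 2, 0, -2/3, -2]
R4 ← R4 − (1/3)·R1: [0, 2, 0, -2/3, -2]
R5 ← R5 − R1: [0, 3, 0, -1, -3]
R6 ← R6 + (1/3)·R1: [0, 1, 0, -1/3, -1]
R3 ← R3 − (3/2)·R2: [0, 0, 0, 0, 0]
R4 ← R4 − R2: [0, 0, 0, 0, 0]
R5 ← R5 − (3/2)·R2: [0, 0, 0, 0, 0]
R6 ← R6 − (1/2)·R2: [0, 0, 0, 0, 0]
2 nonzero rows, so rank(C) = 2.
C has 5 columns; by rank–nullity, nullity = 5 − 2 = 3.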